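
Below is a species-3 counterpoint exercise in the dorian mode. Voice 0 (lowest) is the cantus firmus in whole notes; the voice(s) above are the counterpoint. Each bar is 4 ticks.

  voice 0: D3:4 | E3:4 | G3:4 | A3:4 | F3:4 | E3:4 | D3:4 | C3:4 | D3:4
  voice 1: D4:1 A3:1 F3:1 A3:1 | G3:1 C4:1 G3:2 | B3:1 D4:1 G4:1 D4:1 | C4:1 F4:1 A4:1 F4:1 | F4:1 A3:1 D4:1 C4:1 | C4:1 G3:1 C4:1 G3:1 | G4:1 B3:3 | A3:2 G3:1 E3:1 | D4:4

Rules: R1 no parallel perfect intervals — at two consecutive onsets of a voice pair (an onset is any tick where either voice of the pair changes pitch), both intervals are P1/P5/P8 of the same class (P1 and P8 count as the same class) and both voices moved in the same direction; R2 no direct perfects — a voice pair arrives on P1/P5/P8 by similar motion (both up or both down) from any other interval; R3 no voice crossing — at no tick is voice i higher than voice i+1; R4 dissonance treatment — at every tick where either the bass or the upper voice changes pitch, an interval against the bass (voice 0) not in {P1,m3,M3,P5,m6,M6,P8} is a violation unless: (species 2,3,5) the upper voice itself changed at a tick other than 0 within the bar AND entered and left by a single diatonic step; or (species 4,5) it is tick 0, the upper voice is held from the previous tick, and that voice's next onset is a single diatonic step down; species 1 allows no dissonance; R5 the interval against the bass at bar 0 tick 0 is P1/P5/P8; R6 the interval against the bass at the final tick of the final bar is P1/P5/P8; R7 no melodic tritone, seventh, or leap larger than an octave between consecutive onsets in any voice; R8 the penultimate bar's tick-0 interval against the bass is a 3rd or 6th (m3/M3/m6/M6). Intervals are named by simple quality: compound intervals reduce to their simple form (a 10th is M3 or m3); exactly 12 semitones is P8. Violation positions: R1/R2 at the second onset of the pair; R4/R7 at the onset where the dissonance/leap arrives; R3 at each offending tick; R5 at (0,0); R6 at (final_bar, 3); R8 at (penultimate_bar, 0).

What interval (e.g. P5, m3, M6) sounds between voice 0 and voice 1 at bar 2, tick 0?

M3

voice 0=G3 voice 1=B3 -> M3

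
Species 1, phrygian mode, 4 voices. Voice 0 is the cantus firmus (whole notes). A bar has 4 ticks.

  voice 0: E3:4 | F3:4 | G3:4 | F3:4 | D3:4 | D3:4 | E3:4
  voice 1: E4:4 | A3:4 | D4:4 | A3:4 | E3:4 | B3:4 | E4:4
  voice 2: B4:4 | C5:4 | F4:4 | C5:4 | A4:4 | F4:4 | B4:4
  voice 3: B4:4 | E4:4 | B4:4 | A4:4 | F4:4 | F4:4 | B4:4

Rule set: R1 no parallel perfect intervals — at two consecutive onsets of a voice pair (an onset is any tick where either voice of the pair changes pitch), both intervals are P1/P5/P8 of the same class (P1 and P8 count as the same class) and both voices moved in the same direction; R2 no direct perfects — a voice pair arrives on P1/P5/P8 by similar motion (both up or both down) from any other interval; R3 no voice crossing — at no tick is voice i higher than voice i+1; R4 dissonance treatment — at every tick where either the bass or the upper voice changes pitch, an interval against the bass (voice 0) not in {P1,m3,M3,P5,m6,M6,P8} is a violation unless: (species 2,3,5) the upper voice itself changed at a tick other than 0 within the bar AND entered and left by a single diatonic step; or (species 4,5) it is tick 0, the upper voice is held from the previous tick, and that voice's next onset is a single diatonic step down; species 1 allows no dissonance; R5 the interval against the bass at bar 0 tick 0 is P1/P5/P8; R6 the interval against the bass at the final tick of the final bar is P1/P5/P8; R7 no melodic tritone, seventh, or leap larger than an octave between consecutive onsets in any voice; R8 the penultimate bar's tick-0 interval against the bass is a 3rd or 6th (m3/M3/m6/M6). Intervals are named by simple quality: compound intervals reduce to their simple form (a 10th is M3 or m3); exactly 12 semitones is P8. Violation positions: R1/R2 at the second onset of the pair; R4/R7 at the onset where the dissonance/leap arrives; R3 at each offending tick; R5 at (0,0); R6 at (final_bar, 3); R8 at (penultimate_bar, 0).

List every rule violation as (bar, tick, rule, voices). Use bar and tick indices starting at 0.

(1, 0, R1, (0, 2))
(1, 0, R1, (1, 3))
(1, 0, R3, (2, 3))
(1, 0, R4, (0, 3))
(1, 1, R3, (2, 3))
(1, 2, R3, (2, 3))
(1, 3, R3, (2, 3))
(2, 0, R2, (0, 1))
(2, 0, R4, (0, 2))
(3, 0, R2, (1, 3))
(3, 0, R3, (2, 3))
(3, 1, R3, (2, 3))
(3, 2, R3, (2, 3))
(3, 3, R3, (2, 3))
(4, 0, R1, (0, 2))
(4, 0, R3, (2, 3))
(4, 0, R4, (0, 1))
(4, 1, R3, (2, 3))
(4, 2, R3, (2, 3))
(4, 3, R3, (2, 3))
(6, 0, R1, (2, 3))
(6, 0, R2, (0, 1))
(6, 0, R2, (0, 2))
(6, 0, R2, (0, 3))
(6, 0, R2, (1, 2))
(6, 0, R2, (1, 3))
(6, 0, R7, (2,))
(6, 0, R7, (3,))

bar 0: v0=E3 v1=E4 v2=B4 v3=B4 downbeat P5
bar 1: v0=F3 v1=A3 v2=C5 v3=E4 downbeat M7
bar 2: v0=G3 v1=D4 v2=F4 v3=B4 downbeat M3
bar 3: v0=F3 v1=A3 v2=C5 v3=A4 downbeat M3
bar 4: v0=D3 v1=E3 v2=A4 v3=F4 downbeat m3
bar 5: v0=D3 v1=B3 v2=F4 v3=F4 downbeat m3
bar 6: v0=E3 v1=E4 v2=B4 v3=B4 downbeat P5
  -> R1 @ bar 1 tick 0 v(0, 2): E3/B4 P5 -> F3/C5 P5 similar
  -> R1 @ bar 1 tick 0 v(1, 3): E4/B4 P5 -> A3/E4 P5 similar
  -> R3 @ bar 1 tick 0 v(2, 3): C5 above E4
  -> R4 @ bar 1 tick 0 v(0, 3): F3/E4 M7 untreated
  -> R3 @ bar 1 tick 1 v(2, 3): C5 above E4
  -> R3 @ bar 1 tick 2 v(2, 3): C5 above E4
  -> R3 @ bar 1 tick 3 v(2, 3): C5 above E4
  -> R2 @ bar 2 tick 0 v(0, 1): F3/A3 M3 -> G3/D4 P5 similar
  -> R4 @ bar 2 tick 0 v(0, 2): G3/F4 m7 untreated
  -> R2 @ bar 3 tick 0 v(1, 3): D4/B4 M6 -> A3/A4 P8 similar
  -> R3 @ bar 3 tick 0 v(2, 3): C5 above A4
  -> R3 @ bar 3 tick 1 v(2, 3): C5 above A4
  -> R3 @ bar 3 tick 2 v(2, 3): C5 above A4
  -> R3 @ bar 3 tick 3 v(2, 3): C5 above A4
  -> R1 @ bar 4 tick 0 v(0, 2): F3/C5 P5 -> D3/A4 P5 similar
  -> R3 @ bar 4 tick 0 v(2, 3): A4 above F4
  -> R4 @ bar 4 tick 0 v(0, 1): D3/E3 M2 untreated
  -> R3 @ bar 4 tick 1 v(2, 3): A4 above F4
  -> R3 @ bar 4 tick 2 v(2, 3): A4 above F4
  -> R3 @ bar 4 tick 3 v(2, 3): A4 above F4
  -> R1 @ bar 6 tick 0 v(2, 3): F4/F4 P1 -> B4/B4 P1 similar
  -> R2 @ bar 6 tick 0 v(0, 1): D3/B3 M6 -> E3/E4 P8 similar
  -> R2 @ bar 6 tick 0 v(0, 2): D3/F4 m3 -> E3/B4 P5 similar
  -> R2 @ bar 6 tick 0 v(0, 3): D3/F4 m3 -> E3/B4 P5 similar
  -> R2 @ bar 6 tick 0 v(1, 2): B3/F4 TT -> E4/B4 P5 similar
  -> R2 @ bar 6 tick 0 v(1, 3): B3/F4 TT -> E4/B4 P5 similar
  -> R7 @ bar 6 tick 0 v(2,): F4->B4 leap 6st
  -> R7 @ bar 6 tick 0 v(3,): F4->B4 leap 6st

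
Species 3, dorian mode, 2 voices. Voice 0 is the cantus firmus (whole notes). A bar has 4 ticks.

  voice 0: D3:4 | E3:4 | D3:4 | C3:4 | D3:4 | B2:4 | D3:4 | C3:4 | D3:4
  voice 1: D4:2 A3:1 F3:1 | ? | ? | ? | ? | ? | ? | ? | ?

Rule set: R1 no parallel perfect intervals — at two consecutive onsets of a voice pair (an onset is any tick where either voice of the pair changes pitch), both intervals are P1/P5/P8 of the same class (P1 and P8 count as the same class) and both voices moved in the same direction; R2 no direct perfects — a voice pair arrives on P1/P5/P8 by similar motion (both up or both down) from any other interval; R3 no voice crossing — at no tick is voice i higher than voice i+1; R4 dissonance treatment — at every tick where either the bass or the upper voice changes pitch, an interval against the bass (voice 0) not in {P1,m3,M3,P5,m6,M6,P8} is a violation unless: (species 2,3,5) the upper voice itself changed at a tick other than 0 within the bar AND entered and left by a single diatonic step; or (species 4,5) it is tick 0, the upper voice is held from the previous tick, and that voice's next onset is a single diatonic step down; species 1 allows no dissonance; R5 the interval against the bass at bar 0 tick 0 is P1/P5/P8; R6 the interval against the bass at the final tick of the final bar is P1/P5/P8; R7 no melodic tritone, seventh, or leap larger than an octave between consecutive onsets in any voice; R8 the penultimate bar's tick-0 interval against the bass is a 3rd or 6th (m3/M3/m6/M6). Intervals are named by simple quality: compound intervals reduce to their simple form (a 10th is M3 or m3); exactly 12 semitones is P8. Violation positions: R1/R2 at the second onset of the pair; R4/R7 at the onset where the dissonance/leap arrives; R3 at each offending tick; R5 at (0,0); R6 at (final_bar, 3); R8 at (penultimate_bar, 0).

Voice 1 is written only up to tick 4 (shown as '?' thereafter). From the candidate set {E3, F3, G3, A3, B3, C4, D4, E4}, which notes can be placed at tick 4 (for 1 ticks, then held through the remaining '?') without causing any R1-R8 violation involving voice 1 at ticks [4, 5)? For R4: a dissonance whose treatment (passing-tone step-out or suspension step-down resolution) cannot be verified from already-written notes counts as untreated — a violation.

{C4, E3, G3}

E3: legal
F3: violates R4
G3: legal
A3: violates R4
B3: violates R2,R7
C4: legal
D4: violates R4
E4: violates R2,R7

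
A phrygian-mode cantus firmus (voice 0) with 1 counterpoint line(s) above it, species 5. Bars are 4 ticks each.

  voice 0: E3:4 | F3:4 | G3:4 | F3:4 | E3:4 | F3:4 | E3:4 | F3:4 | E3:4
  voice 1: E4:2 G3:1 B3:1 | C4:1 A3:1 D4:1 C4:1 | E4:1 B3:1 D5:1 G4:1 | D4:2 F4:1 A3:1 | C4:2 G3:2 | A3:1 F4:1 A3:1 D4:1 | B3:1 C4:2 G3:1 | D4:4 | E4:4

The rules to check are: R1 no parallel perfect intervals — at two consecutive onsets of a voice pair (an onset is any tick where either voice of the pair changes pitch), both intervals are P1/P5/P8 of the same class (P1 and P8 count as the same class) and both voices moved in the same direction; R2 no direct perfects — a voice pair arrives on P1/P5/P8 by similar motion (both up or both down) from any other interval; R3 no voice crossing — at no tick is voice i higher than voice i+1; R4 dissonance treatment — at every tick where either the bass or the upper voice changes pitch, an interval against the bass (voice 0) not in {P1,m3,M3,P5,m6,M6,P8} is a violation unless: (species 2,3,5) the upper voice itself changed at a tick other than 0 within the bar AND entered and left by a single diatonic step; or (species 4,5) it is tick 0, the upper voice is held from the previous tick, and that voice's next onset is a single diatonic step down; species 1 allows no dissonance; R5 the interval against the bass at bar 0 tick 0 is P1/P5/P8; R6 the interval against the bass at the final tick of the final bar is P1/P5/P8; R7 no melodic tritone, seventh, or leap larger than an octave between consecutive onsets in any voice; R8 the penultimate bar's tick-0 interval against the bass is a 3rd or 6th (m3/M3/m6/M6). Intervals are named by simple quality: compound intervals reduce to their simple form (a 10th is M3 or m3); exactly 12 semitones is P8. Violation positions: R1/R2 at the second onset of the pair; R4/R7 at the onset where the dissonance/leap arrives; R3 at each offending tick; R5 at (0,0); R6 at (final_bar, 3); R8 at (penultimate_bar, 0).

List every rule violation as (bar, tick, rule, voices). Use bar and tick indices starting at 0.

(1, 0, R1, (0, 1))
(2, 2, R7, (1,))
(6, 0, R2, (0, 1))

bar 0: v0=E3 v1=E4 downbeat P8
bar 1: v0=F3 v1=C4 downbeat P5
bar 2: v0=G3 v1=E4 downbeat M6
bar 3: v0=F3 v1=D4 downbeat M6
bar 4: v0=E3 v1=C4 downbeat m6
bar 5: v0=F3 v1=A3 downbeat M3
bar 6: v0=E3 v1=B3 downbeat P5
bar 7: v0=F3 v1=D4 downbeat M6
bar 8: v0=E3 v1=E4 downbeat P8
  -> R1 @ bar 1 tick 0 v(0, 1): E3/B3 P5 -> F3/C4 P5 similar
  -> R7 @ bar 2 tick 2 v(1,): B3->D5 leap 15st
  -> R2 @ bar 6 tick 0 v(0, 1): F3/D4 M6 -> E3/B3 P5 similar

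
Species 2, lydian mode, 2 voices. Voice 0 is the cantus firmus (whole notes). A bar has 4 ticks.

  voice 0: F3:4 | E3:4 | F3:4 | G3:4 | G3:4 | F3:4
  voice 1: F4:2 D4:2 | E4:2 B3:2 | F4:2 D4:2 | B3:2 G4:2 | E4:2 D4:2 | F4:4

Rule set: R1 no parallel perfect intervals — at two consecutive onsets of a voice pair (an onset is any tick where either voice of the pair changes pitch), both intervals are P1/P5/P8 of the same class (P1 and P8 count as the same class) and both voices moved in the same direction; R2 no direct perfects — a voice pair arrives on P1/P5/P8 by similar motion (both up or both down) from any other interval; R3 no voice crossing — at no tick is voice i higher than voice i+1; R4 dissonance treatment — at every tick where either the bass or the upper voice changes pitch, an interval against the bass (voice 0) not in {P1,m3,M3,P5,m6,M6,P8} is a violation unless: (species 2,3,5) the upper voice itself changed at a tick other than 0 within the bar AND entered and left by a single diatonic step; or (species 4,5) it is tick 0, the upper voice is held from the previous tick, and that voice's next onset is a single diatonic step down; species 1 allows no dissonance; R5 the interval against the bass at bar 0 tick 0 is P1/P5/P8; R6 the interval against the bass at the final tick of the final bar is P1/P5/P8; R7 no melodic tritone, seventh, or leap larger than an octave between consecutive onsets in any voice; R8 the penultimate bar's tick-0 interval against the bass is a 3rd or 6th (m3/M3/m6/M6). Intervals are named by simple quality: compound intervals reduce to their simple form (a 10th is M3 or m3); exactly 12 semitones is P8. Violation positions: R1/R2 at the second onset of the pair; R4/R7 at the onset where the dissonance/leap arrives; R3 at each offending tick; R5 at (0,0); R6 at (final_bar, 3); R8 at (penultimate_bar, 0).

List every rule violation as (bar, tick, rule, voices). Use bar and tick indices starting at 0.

(2, 0, R2, (0, 1))
(2, 0, R7, (1,))

bar 0: v0=F3 v1=F4 downbeat P8
bar 1: v0=E3 v1=E4 downbeat P8
bar 2: v0=F3 v1=F4 downbeat P8
bar 3: v0=G3 v1=B3 downbeat M3
bar 4: v0=G3 v1=E4 downbeat M6
bar 5: v0=F3 v1=F4 downbeat P8
  -> R2 @ bar 2 tick 0 v(0, 1): E3/B3 P5 -> F3/F4 P8 similar
  -> R7 @ bar 2 tick 0 v(1,): B3->F4 leap 6st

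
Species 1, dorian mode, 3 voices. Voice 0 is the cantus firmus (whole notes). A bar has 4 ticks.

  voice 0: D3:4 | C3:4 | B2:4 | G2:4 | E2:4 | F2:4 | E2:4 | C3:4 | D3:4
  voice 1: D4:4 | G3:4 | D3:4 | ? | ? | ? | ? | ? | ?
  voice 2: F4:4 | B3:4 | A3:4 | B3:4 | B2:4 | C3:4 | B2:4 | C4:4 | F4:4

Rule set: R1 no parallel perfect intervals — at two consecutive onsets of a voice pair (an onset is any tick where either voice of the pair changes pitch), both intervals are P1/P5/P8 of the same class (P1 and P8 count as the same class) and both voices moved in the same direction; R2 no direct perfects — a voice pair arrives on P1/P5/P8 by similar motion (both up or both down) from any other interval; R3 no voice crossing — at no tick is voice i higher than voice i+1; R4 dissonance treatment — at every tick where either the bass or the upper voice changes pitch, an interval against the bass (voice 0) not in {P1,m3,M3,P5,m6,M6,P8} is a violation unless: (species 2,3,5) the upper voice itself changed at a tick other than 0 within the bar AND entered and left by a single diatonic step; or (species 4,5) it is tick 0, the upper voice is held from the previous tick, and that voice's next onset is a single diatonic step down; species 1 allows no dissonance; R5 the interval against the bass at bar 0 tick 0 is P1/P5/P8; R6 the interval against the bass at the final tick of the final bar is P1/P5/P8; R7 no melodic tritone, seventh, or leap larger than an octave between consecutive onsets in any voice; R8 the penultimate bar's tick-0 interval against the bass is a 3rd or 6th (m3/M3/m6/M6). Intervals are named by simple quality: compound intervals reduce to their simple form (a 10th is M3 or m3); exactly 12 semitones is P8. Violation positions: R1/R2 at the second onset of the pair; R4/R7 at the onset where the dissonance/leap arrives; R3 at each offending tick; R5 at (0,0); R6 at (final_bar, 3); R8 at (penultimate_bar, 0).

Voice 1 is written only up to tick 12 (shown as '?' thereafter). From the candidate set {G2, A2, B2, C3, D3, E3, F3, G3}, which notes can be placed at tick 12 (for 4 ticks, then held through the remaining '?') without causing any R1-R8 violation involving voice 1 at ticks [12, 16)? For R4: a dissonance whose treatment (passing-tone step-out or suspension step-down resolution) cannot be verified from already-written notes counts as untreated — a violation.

{B2, D3, G3}

G2: violates R2
A2: violates R4
B2: legal
C3: violates R4
D3: legal
E3: violates R1
F3: violates R4
G3: legal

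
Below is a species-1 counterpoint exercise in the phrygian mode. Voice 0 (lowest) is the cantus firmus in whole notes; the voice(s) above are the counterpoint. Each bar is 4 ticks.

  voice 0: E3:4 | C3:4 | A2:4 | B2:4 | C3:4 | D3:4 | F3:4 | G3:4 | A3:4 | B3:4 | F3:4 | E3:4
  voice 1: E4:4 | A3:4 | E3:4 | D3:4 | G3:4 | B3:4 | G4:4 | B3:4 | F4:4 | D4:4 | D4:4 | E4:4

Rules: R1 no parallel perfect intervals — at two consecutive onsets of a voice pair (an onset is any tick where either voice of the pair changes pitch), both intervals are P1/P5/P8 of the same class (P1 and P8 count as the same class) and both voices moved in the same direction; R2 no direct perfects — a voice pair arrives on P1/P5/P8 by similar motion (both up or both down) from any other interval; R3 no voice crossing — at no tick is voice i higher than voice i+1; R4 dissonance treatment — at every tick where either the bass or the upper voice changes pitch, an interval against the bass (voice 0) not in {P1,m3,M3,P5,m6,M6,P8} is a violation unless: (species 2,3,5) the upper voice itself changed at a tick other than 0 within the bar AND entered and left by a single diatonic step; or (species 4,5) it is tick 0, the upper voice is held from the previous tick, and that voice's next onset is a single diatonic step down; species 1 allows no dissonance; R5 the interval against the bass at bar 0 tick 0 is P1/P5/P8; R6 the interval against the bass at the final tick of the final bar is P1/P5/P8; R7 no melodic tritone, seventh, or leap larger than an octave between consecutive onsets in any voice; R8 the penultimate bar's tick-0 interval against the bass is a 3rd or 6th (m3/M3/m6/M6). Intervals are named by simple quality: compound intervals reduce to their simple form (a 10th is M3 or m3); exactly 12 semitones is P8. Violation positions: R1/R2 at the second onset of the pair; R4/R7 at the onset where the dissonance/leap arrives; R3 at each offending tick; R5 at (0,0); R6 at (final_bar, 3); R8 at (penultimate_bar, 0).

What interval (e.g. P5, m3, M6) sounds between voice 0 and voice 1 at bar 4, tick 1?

P5

voice 0=C3 voice 1=G3 -> P5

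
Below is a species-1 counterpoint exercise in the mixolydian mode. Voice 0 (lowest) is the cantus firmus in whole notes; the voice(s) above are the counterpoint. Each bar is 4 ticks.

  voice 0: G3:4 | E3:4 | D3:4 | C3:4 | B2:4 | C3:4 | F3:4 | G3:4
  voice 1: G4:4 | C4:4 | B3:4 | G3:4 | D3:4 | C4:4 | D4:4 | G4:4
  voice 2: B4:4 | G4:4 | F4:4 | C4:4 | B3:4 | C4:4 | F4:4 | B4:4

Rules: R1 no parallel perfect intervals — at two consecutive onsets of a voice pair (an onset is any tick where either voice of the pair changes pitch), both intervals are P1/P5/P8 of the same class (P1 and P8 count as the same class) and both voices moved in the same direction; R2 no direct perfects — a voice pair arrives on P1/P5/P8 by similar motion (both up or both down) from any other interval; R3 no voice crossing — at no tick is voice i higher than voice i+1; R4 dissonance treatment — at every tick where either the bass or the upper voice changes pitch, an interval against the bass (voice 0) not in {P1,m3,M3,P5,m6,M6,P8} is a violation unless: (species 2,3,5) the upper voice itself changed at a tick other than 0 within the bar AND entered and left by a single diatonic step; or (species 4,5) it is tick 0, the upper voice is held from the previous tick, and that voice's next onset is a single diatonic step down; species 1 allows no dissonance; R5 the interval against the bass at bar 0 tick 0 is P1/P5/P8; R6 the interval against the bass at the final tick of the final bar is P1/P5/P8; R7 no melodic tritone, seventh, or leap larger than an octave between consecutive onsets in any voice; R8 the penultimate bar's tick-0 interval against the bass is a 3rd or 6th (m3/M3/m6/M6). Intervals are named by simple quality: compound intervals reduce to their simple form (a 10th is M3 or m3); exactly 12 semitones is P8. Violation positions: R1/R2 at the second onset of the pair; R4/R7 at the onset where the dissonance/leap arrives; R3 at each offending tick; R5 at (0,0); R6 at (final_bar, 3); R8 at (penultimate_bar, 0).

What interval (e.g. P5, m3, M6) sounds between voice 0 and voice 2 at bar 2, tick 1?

m3

voice 0=D3 voice 2=F4 -> m3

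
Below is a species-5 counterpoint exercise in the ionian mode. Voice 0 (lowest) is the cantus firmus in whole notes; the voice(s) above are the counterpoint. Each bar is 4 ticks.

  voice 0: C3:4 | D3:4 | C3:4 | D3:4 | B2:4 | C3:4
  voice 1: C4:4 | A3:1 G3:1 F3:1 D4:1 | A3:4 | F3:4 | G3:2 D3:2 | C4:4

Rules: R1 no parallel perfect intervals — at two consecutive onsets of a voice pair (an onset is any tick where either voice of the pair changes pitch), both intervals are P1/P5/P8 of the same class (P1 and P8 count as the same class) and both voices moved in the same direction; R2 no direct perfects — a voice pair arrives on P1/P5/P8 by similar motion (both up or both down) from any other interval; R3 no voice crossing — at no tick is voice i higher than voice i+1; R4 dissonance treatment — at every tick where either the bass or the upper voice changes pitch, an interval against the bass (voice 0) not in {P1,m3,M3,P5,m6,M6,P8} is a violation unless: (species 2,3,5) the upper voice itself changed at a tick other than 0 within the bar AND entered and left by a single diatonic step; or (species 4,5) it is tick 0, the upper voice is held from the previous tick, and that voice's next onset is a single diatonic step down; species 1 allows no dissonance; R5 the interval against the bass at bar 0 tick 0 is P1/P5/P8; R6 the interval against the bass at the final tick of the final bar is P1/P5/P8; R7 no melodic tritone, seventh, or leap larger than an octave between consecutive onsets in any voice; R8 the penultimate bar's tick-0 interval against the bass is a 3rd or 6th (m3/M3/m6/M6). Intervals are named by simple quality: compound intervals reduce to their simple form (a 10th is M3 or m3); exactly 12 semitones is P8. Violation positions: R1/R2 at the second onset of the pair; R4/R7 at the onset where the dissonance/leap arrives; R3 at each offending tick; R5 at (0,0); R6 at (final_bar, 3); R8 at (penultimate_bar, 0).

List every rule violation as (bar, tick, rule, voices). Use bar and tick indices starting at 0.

(5, 0, R2, (0, 1))
(5, 0, R7, (1,))

bar 0: v0=C3 v1=C4 downbeat P8
bar 1: v0=D3 v1=A3 downbeat P5
bar 2: v0=C3 v1=A3 downbeat M6
bar 3: v0=D3 v1=F3 downbeat m3
bar 4: v0=B2 v1=G3 downbeat m6
bar 5: v0=C3 v1=C4 downbeat P8
  -> R2 @ bar 5 tick 0 v(0, 1): B2/D3 m3 -> C3/C4 P8 similar
  -> R7 @ bar 5 tick 0 v(1,): D3->C4 leap 10st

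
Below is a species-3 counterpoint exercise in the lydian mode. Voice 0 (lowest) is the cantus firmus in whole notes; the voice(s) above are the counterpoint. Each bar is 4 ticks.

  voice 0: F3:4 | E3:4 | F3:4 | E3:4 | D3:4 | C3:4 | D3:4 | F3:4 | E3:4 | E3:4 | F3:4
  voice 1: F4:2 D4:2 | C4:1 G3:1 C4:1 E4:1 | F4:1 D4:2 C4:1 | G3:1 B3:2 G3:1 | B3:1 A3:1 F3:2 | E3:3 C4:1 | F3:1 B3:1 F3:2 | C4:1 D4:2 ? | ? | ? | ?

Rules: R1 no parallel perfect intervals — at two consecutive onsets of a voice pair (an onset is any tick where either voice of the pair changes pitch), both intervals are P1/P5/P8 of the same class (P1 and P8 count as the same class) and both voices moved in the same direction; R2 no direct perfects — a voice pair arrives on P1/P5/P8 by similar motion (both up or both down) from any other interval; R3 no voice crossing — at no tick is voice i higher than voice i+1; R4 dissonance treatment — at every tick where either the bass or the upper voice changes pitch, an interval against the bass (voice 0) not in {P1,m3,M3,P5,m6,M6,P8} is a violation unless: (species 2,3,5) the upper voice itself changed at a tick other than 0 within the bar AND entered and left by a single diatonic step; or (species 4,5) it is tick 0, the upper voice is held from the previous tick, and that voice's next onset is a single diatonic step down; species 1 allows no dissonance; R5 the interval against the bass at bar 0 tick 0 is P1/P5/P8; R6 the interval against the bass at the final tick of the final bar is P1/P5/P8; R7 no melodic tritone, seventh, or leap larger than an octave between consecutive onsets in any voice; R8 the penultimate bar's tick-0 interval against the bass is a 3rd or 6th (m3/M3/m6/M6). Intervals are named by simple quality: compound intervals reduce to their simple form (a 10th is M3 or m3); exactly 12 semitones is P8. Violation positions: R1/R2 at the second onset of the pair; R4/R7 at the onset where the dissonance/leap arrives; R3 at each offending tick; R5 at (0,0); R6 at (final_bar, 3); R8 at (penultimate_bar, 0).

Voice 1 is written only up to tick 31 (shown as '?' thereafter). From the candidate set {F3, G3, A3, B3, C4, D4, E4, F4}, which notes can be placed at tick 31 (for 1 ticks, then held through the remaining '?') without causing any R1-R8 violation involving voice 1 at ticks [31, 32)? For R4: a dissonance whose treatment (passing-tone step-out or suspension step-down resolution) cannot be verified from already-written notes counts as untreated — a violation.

F3: legal
G3: violates R4
A3: legal
B3: violates R4
C4: legal
D4: legal
E4: violates R4
F4: legal

{A3, C4, D4, F3, F4}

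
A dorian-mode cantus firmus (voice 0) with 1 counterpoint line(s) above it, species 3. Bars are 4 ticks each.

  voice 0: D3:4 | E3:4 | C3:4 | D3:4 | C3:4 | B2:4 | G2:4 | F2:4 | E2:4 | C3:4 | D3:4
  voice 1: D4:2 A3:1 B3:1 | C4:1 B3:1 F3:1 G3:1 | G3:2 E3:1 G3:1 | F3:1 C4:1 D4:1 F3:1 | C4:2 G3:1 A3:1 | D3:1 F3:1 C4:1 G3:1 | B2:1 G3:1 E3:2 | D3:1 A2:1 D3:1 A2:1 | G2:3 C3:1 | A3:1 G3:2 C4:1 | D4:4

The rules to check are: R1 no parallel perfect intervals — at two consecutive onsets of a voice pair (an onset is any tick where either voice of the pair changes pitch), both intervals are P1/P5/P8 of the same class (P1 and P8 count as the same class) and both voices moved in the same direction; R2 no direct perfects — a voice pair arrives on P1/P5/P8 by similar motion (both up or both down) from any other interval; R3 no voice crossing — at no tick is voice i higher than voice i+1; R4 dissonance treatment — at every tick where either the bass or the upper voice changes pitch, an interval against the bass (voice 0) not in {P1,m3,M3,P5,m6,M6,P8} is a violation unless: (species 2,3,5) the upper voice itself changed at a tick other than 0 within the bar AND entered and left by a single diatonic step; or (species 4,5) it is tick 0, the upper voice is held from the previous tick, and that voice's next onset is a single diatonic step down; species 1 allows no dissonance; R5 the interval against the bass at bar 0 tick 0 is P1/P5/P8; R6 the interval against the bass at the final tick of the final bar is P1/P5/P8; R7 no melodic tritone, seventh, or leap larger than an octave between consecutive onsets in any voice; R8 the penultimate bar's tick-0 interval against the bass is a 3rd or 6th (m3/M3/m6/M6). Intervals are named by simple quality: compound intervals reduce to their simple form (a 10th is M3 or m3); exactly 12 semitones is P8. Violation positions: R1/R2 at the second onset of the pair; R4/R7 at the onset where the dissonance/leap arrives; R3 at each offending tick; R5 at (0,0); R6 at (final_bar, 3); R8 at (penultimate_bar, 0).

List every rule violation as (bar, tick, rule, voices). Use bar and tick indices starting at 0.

bar 0: v0=D3 v1=D4 downbeat P8
bar 1: v0=E3 v1=C4 downbeat m6
bar 2: v0=C3 v1=G3 downbeat P5
bar 3: v0=D3 v1=F3 downbeat m3
bar 4: v0=C3 v1=C4 downbeat P8
bar 5: v0=B2 v1=D3 downbeat m3
bar 6: v0=G2 v1=B2 downbeat M3
bar 7: v0=F2 v1=D3 downbeat M6
bar 8: v0=E2 v1=G2 downbeat m3
bar 9: v0=C3 v1=A3 downbeat M6
bar 10: v0=D3 v1=D4 downbeat P8
  -> R4 @ bar 1 tick 2 v(0, 1): E3/F3 m2 untreated
  -> R7 @ bar 1 tick 2 v(1,): B3->F3 leap 6st
  -> R4 @ bar 3 tick 1 v(0, 1): D3/C4 m7 untreated
  -> R4 @ bar 5 tick 1 v(0, 1): B2/F3 TT untreated
  -> R4 @ bar 5 tick 2 v(0, 1): B2/C4 m2 untreated
  -> R1 @ bar 10 tick 0 v(0, 1): C3/C4 P8 -> D3/D4 P8 similar

(1, 2, R4, (0, 1))
(1, 2, R7, (1,))
(3, 1, R4, (0, 1))
(5, 1, R4, (0, 1))
(5, 2, R4, (0, 1))
(10, 0, R1, (0, 1))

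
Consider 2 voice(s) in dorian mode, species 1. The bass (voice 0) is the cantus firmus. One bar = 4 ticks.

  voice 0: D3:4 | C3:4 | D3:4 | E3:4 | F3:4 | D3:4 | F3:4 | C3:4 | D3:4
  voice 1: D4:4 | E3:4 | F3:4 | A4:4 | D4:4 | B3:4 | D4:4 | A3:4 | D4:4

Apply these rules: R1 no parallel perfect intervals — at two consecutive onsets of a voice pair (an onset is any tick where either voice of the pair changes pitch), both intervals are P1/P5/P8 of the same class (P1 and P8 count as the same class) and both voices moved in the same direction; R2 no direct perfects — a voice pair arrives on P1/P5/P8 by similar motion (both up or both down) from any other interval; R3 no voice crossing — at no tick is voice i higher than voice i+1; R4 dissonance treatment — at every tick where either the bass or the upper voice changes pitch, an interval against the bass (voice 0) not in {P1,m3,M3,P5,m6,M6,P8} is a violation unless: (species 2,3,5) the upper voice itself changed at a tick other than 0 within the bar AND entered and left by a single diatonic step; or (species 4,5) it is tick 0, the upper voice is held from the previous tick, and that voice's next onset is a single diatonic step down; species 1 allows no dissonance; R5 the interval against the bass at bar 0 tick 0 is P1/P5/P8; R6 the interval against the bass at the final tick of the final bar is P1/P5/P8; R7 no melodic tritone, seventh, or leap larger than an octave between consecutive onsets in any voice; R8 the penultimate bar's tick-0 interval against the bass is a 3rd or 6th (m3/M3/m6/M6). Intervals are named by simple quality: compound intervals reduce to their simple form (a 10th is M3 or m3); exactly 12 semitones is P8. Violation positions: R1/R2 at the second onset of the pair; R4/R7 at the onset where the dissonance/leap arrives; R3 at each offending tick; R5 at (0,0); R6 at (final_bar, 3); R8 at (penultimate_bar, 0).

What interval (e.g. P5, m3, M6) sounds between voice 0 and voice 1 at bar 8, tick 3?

P8

voice 0=D3 voice 1=D4 -> P8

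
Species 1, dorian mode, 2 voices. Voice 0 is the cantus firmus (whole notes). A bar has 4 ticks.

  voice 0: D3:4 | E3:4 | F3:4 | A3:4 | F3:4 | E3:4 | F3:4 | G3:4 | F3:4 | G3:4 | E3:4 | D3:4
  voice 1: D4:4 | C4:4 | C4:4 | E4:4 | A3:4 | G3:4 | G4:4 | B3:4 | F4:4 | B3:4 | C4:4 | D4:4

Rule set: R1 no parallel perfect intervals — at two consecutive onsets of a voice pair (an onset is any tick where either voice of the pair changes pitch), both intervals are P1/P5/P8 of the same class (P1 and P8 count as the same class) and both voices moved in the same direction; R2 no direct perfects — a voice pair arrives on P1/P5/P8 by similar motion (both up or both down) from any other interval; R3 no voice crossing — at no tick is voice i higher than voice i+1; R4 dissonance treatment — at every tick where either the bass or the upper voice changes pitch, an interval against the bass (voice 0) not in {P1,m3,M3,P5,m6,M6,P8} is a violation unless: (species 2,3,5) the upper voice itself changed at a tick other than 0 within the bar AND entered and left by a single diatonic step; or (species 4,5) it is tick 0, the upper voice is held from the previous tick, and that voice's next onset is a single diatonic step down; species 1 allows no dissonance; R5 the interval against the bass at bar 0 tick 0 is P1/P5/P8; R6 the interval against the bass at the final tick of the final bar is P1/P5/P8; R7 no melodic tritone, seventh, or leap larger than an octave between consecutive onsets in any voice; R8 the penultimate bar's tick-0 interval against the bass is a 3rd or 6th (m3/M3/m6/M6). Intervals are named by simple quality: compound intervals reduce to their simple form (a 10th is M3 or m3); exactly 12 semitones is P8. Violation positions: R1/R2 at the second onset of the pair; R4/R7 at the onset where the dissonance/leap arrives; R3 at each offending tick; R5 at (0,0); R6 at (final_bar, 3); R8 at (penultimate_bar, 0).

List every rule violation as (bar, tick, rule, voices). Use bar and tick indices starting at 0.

(3, 0, R1, (0, 1))
(6, 0, R4, (0, 1))
(8, 0, R7, (1,))
(9, 0, R7, (1,))

bar 0: v0=D3 v1=D4 downbeat P8
bar 1: v0=E3 v1=C4 downbeat m6
bar 2: v0=F3 v1=C4 downbeat P5
bar 3: v0=A3 v1=E4 downbeat P5
bar 4: v0=F3 v1=A3 downbeat M3
bar 5: v0=E3 v1=G3 downbeat m3
bar 6: v0=F3 v1=G4 downbeat M2
bar 7: v0=G3 v1=B3 downbeat M3
bar 8: v0=F3 v1=F4 downbeat P8
bar 9: v0=G3 v1=B3 downbeat M3
bar 10: v0=E3 v1=C4 downbeat m6
bar 11: v0=D3 v1=D4 downbeat P8
  -> R1 @ bar 3 tick 0 v(0, 1): F3/C4 P5 -> A3/E4 P5 similar
  -> R4 @ bar 6 tick 0 v(0, 1): F3/G4 M2 untreated
  -> R7 @ bar 8 tick 0 v(1,): B3->F4 leap 6st
  -> R7 @ bar 9 tick 0 v(1,): F4->B3 leap 6st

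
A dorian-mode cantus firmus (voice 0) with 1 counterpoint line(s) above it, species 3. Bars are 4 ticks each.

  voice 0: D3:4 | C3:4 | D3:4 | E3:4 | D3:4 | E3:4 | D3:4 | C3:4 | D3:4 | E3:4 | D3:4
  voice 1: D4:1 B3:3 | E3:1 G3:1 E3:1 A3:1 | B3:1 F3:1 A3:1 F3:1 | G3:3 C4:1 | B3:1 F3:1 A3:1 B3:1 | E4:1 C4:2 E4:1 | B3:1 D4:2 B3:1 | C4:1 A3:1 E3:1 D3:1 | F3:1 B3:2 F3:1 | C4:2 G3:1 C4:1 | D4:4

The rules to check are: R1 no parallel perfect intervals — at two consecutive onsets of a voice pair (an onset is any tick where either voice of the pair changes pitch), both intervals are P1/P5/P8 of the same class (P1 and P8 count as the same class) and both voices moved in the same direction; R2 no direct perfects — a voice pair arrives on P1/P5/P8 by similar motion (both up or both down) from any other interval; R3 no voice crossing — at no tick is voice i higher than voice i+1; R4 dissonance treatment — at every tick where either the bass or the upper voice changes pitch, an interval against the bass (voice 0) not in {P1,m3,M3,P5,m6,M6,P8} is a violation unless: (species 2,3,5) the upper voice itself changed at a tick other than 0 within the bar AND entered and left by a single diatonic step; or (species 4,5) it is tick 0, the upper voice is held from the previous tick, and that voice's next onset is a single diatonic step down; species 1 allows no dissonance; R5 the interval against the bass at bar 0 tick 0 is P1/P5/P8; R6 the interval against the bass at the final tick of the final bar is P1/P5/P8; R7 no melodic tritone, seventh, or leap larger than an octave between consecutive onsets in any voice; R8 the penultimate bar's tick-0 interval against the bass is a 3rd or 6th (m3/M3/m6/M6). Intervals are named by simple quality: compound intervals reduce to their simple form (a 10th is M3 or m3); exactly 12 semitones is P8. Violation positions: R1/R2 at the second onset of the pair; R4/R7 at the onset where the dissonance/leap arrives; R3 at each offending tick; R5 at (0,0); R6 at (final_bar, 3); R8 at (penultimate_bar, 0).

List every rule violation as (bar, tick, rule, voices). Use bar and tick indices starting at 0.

bar 0: v0=D3 v1=D4 downbeat P8
bar 1: v0=C3 v1=E3 downbeat M3
bar 2: v0=D3 v1=B3 downbeat M6
bar 3: v0=E3 v1=G3 downbeat m3
bar 4: v0=D3 v1=B3 downbeat M6
bar 5: v0=E3 v1=E4 downbeat P8
bar 6: v0=D3 v1=B3 downbeat M6
bar 7: v0=C3 v1=C4 downbeat P8
bar 8: v0=D3 v1=F3 downbeat m3
bar 9: v0=E3 v1=C4 downbeat m6
bar 10: v0=D3 v1=D4 downbeat P8
  -> R7 @ bar 2 tick 1 v(1,): B3->F3 leap 6st
  -> R7 @ bar 4 tick 1 v(1,): B3->F3 leap 6st
  -> R2 @ bar 5 tick 0 v(0, 1): D3/B3 M6 -> E3/E4 P8 similar
  -> R4 @ bar 7 tick 3 v(0, 1): C3/D3 M2 untreated
  -> R7 @ bar 8 tick 1 v(1,): F3->B3 leap 6st
  -> R7 @ bar 8 tick 3 v(1,): B3->F3 leap 6st

(2, 1, R7, (1,))
(4, 1, R7, (1,))
(5, 0, R2, (0, 1))
(7, 3, R4, (0, 1))
(8, 1, R7, (1,))
(8, 3, R7, (1,))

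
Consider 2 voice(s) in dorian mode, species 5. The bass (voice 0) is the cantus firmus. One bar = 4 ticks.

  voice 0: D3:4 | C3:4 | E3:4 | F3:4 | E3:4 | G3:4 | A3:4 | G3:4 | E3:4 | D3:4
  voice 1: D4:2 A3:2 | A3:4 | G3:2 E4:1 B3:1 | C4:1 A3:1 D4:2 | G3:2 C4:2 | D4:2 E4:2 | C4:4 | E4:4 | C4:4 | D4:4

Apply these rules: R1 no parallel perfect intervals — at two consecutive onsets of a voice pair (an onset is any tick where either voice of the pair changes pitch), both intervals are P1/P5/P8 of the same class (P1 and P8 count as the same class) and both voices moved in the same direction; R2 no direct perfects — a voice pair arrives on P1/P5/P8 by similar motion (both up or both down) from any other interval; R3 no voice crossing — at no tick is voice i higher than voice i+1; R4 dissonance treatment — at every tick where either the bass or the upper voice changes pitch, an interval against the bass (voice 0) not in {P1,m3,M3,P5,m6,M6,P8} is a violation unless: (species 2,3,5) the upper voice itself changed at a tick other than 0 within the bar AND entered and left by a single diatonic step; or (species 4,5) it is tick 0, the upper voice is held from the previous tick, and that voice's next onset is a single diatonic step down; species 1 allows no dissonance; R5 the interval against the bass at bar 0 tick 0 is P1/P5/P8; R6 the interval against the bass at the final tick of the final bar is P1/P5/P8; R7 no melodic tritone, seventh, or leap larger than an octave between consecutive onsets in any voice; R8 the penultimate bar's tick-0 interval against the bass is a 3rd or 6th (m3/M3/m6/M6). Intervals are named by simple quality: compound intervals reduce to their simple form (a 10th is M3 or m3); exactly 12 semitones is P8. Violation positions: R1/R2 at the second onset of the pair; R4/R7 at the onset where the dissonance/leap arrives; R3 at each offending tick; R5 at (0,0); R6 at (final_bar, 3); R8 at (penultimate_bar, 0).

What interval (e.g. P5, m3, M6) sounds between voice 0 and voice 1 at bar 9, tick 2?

voice 0=D3 voice 1=D4 -> P8

P8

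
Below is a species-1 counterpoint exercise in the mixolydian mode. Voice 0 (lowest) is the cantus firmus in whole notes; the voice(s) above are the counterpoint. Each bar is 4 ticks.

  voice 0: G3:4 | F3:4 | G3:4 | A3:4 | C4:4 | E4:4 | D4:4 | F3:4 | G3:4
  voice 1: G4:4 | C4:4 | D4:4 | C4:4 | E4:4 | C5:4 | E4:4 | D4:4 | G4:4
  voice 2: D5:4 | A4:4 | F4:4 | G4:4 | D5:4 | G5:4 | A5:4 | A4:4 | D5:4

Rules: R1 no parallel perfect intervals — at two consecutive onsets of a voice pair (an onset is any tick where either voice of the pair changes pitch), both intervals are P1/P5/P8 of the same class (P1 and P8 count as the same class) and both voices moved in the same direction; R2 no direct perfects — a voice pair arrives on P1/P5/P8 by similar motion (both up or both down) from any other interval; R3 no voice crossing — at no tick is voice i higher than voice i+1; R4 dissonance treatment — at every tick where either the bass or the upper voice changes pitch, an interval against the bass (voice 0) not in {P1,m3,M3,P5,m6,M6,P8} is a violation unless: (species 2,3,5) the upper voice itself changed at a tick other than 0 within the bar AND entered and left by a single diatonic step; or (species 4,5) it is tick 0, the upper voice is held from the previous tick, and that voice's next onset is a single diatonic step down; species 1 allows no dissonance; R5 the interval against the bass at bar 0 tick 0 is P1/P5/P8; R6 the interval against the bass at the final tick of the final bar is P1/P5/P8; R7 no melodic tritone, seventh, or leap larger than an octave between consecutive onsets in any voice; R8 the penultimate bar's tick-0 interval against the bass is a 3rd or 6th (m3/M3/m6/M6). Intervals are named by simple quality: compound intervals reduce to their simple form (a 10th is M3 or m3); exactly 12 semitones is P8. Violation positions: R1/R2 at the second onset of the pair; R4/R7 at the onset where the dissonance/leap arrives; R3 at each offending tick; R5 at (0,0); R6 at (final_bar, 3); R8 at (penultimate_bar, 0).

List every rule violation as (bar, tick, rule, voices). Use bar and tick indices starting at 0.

(1, 0, R2, (0, 1))
(2, 0, R1, (0, 1))
(2, 0, R4, (0, 2))
(3, 0, R4, (0, 2))
(4, 0, R4, (0, 2))
(5, 0, R2, (1, 2))
(6, 0, R4, (0, 1))
(7, 0, R2, (1, 2))
(8, 0, R1, (1, 2))
(8, 0, R2, (0, 1))
(8, 0, R2, (0, 2))

bar 0: v0=G3 v1=G4 v2=D5 downbeat P5
bar 1: v0=F3 v1=C4 v2=A4 downbeat M3
bar 2: v0=G3 v1=D4 v2=F4 downbeat m7
bar 3: v0=A3 v1=C4 v2=G4 downbeat m7
bar 4: v0=C4 v1=E4 v2=D5 downbeat M2
bar 5: v0=E4 v1=C5 v2=G5 downbeat m3
bar 6: v0=D4 v1=E4 v2=A5 downbeat P5
bar 7: v0=F3 v1=D4 v2=A4 downbeat M3
bar 8: v0=G3 v1=G4 v2=D5 downbeat P5
  -> R2 @ bar 1 tick 0 v(0, 1): G3/G4 P8 -> F3/C4 P5 similar
  -> R1 @ bar 2 tick 0 v(0, 1): F3/C4 P5 -> G3/D4 P5 similar
  -> R4 @ bar 2 tick 0 v(0, 2): G3/F4 m7 untreated
  -> R4 @ bar 3 tick 0 v(0, 2): A3/G4 m7 untreated
  -> R4 @ bar 4 tick 0 v(0, 2): C4/D5 M2 untreated
  -> R2 @ bar 5 tick 0 v(1, 2): E4/D5 m7 -> C5/G5 P5 similar
  -> R4 @ bar 6 tick 0 v(0, 1): D4/E4 M2 untreated
  -> R2 @ bar 7 tick 0 v(1, 2): E4/A5 P4 -> D4/A4 P5 similar
  -> R1 @ bar 8 tick 0 v(1, 2): D4/A4 P5 -> G4/D5 P5 similar
  -> R2 @ bar 8 tick 0 v(0, 1): F3/D4 M6 -> G3/G4 P8 similar
  -> R2 @ bar 8 tick 0 v(0, 2): F3/A4 M3 -> G3/D5 P5 similar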